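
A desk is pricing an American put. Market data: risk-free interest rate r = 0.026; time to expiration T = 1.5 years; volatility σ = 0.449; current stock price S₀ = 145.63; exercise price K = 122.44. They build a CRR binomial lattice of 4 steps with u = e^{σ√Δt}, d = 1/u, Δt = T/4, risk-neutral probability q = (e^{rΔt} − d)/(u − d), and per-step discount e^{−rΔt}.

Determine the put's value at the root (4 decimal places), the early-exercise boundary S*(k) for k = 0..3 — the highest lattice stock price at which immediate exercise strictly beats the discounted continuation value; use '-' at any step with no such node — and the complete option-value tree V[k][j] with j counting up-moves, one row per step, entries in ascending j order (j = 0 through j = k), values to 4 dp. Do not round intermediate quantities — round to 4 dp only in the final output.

Δt=0.37500  u=1.31647  d=0.75961  q=0.44929  discount=0.99030
step 4 (expiry): payoffs max(K−S,0) = 73.9553 38.4113 0.0000 0.0000 0.0000
step 3: (k=3,j=0): S=63.8287, (K−S)⁺=58.6113, hold=57.4233 ⇒ V=58.6113 exercise | (k=3,j=1): S=110.6214, (K−S)⁺=11.8186, hold=20.9484 ⇒ V=20.9484 continue | (k=3,j=2): S=191.7178, (K−S)⁺=0.0000, hold=0.0000 ⇒ V=0.0000 continue | (k=3,j=3): S=332.2657, (K−S)⁺=0.0000, hold=0.0000 ⇒ V=0.0000 continue  boundary S*=63.8287
step 2: (k=2,j=0): S=84.0287, (K−S)⁺=38.4113, hold=41.2854 ⇒ V=41.2854 continue | (k=2,j=1): S=145.6300, (K−S)⁺=0.0000, hold=11.4247 ⇒ V=11.4247 continue | (k=2,j=2): S=252.3910, (K−S)⁺=0.0000, hold=0.0000 ⇒ V=0.0000 continue  boundary S*=-
step 1: (k=1,j=0): S=110.6214, (K−S)⁺=11.8186, hold=27.5990 ⇒ V=27.5990 continue | (k=1,j=1): S=191.7178, (K−S)⁺=0.0000, hold=6.2307 ⇒ V=6.2307 continue  boundary S*=-
step 0: (k=0,j=0): S=145.6300, (K−S)⁺=0.0000, hold=17.8239 ⇒ V=17.8239 continue  boundary S*=-

price = 17.8239
boundary = - - - 63.8287
tree:
17.8239
27.5990 6.2307
41.2854 11.4247 0.0000
58.6113 20.9484 0.0000 0.0000
73.9553 38.4113 0.0000 0.0000 0.0000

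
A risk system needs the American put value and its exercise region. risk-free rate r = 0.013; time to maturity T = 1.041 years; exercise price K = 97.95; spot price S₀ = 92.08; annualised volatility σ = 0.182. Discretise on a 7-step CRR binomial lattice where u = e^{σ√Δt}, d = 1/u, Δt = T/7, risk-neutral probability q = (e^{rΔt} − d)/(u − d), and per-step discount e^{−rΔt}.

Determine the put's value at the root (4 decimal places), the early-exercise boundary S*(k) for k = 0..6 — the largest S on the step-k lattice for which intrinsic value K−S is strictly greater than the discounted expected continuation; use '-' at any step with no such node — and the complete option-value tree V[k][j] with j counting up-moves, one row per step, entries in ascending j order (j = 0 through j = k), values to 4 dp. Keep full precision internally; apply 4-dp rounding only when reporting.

Δt=0.14871  u=1.07271  d=0.93222  q=0.49624  discount=0.99807
step 7 (expiry): payoffs max(K−S,0) = 41.6126 33.1225 23.3529 12.1111 0.0000 0.0000 0.0000 0.0000
step 6: (k=6,j=0): S=60.4336, (K−S)⁺=37.5164, hold=37.3273 ⇒ V=37.5164 exercise | (k=6,j=1): S=69.5409, (K−S)⁺=28.4091, hold=28.2199 ⇒ V=28.4091 exercise | (k=6,j=2): S=80.0208, (K−S)⁺=17.9292, hold=17.7400 ⇒ V=17.9292 exercise | (k=6,j=3): S=92.0800, (K−S)⁺=5.8700, hold=6.0894 ⇒ V=6.0894 continue | (k=6,j=4): S=105.9565, (K−S)⁺=0.0000, hold=0.0000 ⇒ V=0.0000 continue | (k=6,j=5): S=121.9243, (K−S)⁺=0.0000, hold=0.0000 ⇒ V=0.0000 continue | (k=6,j=6): S=140.2983, (K−S)⁺=0.0000, hold=0.0000 ⇒ V=0.0000 continue  boundary S*=80.0208
step 5: (k=5,j=0): S=64.8275, (K−S)⁺=33.1225, hold=32.9333 ⇒ V=33.1225 exercise | (k=5,j=1): S=74.5971, (K−S)⁺=23.3529, hold=23.1638 ⇒ V=23.3529 exercise | (k=5,j=2): S=85.8389, (K−S)⁺=12.1111, hold=12.0306 ⇒ V=12.1111 exercise | (k=5,j=3): S=98.7749, (K−S)⁺=0.0000, hold=3.0617 ⇒ V=3.0617 continue | (k=5,j=4): S=113.6603, (K−S)⁺=0.0000, hold=0.0000 ⇒ V=0.0000 continue | (k=5,j=5): S=130.7890, (K−S)⁺=0.0000, hold=0.0000 ⇒ V=0.0000 continue  boundary S*=85.8389
step 4: (k=4,j=0): S=69.5409, (K−S)⁺=28.4091, hold=28.2199 ⇒ V=28.4091 exercise | (k=4,j=1): S=80.0208, (K−S)⁺=17.9292, hold=17.7400 ⇒ V=17.9292 exercise | (k=4,j=2): S=92.0800, (K−S)⁺=5.8700, hold=7.6057 ⇒ V=7.6057 continue | (k=4,j=3): S=105.9565, (K−S)⁺=0.0000, hold=1.5394 ⇒ V=1.5394 continue | (k=4,j=4): S=121.9243, (K−S)⁺=0.0000, hold=0.0000 ⇒ V=0.0000 continue  boundary S*=80.0208
step 3: (k=3,j=0): S=74.5971, (K−S)⁺=23.3529, hold=23.1638 ⇒ V=23.3529 exercise | (k=3,j=1): S=85.8389, (K−S)⁺=12.1111, hold=12.7816 ⇒ V=12.7816 continue | (k=3,j=2): S=98.7749, (K−S)⁺=0.0000, hold=4.5865 ⇒ V=4.5865 continue | (k=3,j=3): S=113.6603, (K−S)⁺=0.0000, hold=0.7740 ⇒ V=0.7740 continue  boundary S*=74.5971
step 2: (k=2,j=0): S=80.0208, (K−S)⁺=17.9292, hold=18.0721 ⇒ V=18.0721 continue | (k=2,j=1): S=92.0800, (K−S)⁺=5.8700, hold=8.6981 ⇒ V=8.6981 continue | (k=2,j=2): S=105.9565, (K−S)⁺=0.0000, hold=2.6894 ⇒ V=2.6894 continue  boundary S*=-
step 1: (k=1,j=0): S=85.8389, (K−S)⁺=12.1111, hold=13.3945 ⇒ V=13.3945 continue | (k=1,j=1): S=98.7749, (K−S)⁺=0.0000, hold=5.7053 ⇒ V=5.7053 continue  boundary S*=-
step 0: (k=0,j=0): S=92.0800, (K−S)⁺=5.8700, hold=9.5603 ⇒ V=9.5603 continue  boundary S*=-

price = 9.5603
boundary = - - - 74.5971 80.0208 85.8389 80.0208
tree:
9.5603
13.3945 5.7053
18.0721 8.6981 2.6894
23.3529 12.7816 4.5865 0.7740
28.4091 17.9292 7.6057 1.5394 0.0000
33.1225 23.3529 12.1111 3.0617 0.0000 0.0000
37.5164 28.4091 17.9292 6.0894 0.0000 0.0000 0.0000
41.6126 33.1225 23.3529 12.1111 0.0000 0.0000 0.0000 0.0000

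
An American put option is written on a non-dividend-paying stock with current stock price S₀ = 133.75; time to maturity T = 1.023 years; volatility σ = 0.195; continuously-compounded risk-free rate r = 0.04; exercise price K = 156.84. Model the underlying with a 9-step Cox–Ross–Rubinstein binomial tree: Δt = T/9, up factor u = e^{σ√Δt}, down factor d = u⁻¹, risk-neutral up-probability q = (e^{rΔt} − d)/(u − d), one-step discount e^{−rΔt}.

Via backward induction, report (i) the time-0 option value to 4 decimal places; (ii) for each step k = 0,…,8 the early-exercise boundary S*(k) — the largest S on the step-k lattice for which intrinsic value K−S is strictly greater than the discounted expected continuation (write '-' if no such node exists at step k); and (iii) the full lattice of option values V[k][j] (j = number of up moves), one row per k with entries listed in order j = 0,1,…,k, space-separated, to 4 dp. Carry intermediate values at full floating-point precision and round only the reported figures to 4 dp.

price = 23.9104
boundary = - 125.2397 117.2708 125.2397 117.2708 125.2397 133.7500 125.2397 133.7500
tree:
23.9104
31.6003 16.9710
39.5692 23.5470 11.0063
47.0310 31.6003 16.2665 6.2124
54.0180 39.5692 23.1661 9.9947 2.7504
60.5604 47.0310 31.6003 15.5282 4.9379 0.7408
66.6866 54.0180 39.5692 23.0900 8.6341 1.5447 0.0000
72.4229 60.5604 47.0310 31.6003 14.5383 3.2207 0.0000 0.0000
77.7943 66.6866 54.0180 39.5692 23.0900 6.7152 0.0000 0.0000 0.0000
82.8239 72.4229 60.5604 47.0310 31.6003 14.0014 0.0000 0.0000 0.0000 0.0000

params: Δt=0.11367 u=1.06795 d=0.93637 q=0.51820 e^(-rΔt)=0.99546
t_9 payoffs: 82.8239 72.4229 60.5604 47.0310 31.6003 14.0014 0.0000 0.0000 0.0000 0.0000
t_8: node(8,0) S=79.0457 payoff=77.7943 vs cont=77.0828 → 77.7943 [stop]  node(8,1) S=90.1534 payoff=66.6866 vs cont=65.9751 → 66.6866 [stop]  node(8,2) S=102.8220 payoff=54.0180 vs cont=53.3065 → 54.0180 [stop]  node(8,3) S=117.2708 payoff=39.5692 vs cont=38.8577 → 39.5692 [stop]  node(8,4) S=133.7500 payoff=23.0900 vs cont=22.3785 → 23.0900 [stop]  node(8,5) S=152.5449 payoff=4.2951 vs cont=6.7152 → 6.7152 [wait]  node(8,6) S=173.9809 payoff=0.0000 vs cont=0.0000 → 0.0000 [wait]  node(8,7) S=198.4291 payoff=0.0000 vs cont=0.0000 → 0.0000 [wait]  node(8,8) S=226.3129 payoff=0.0000 vs cont=0.0000 → 0.0000 [wait]  ⇒ S*(8)=133.7500
t_7: node(7,0) S=84.4171 payoff=72.4229 vs cont=71.7114 → 72.4229 [stop]  node(7,1) S=96.2796 payoff=60.5604 vs cont=59.8490 → 60.5604 [stop]  node(7,2) S=109.8090 payoff=47.0310 vs cont=46.3195 → 47.0310 [stop]  node(7,3) S=125.2397 payoff=31.6003 vs cont=30.8889 → 31.6003 [stop]  node(7,4) S=142.8386 payoff=14.0014 vs cont=14.5383 → 14.5383 [wait]  node(7,5) S=162.9107 payoff=0.0000 vs cont=3.2207 → 3.2207 [wait]  node(7,6) S=185.8033 payoff=0.0000 vs cont=0.0000 → 0.0000 [wait]  node(7,7) S=211.9129 payoff=0.0000 vs cont=0.0000 → 0.0000 [wait]  ⇒ S*(7)=125.2397
t_6: node(6,0) S=90.1534 payoff=66.6866 vs cont=65.9751 → 66.6866 [stop]  node(6,1) S=102.8220 payoff=54.0180 vs cont=53.3065 → 54.0180 [stop]  node(6,2) S=117.2708 payoff=39.5692 vs cont=38.8577 → 39.5692 [stop]  node(6,3) S=133.7500 payoff=23.0900 vs cont=22.6555 → 23.0900 [stop]  node(6,4) S=152.5449 payoff=4.2951 vs cont=8.6341 → 8.6341 [wait]  node(6,5) S=173.9809 payoff=0.0000 vs cont=1.5447 → 1.5447 [wait]  node(6,6) S=198.4291 payoff=0.0000 vs cont=0.0000 → 0.0000 [wait]  ⇒ S*(6)=133.7500
t_5: node(5,0) S=96.2796 payoff=60.5604 vs cont=59.8490 → 60.5604 [stop]  node(5,1) S=109.8090 payoff=47.0310 vs cont=46.3195 → 47.0310 [stop]  node(5,2) S=125.2397 payoff=31.6003 vs cont=30.8889 → 31.6003 [stop]  node(5,3) S=142.8386 payoff=14.0014 vs cont=15.5282 → 15.5282 [wait]  node(5,4) S=162.9107 payoff=0.0000 vs cont=4.9379 → 4.9379 [wait]  node(5,5) S=185.8033 payoff=0.0000 vs cont=0.7408 → 0.7408 [wait]  ⇒ S*(5)=125.2397
t_4: node(4,0) S=102.8220 payoff=54.0180 vs cont=53.3065 → 54.0180 [stop]  node(4,1) S=117.2708 payoff=39.5692 vs cont=38.8577 → 39.5692 [stop]  node(4,2) S=133.7500 payoff=23.0900 vs cont=23.1661 → 23.1661 [wait]  node(4,3) S=152.5449 payoff=4.2951 vs cont=9.9947 → 9.9947 [wait]  node(4,4) S=173.9809 payoff=0.0000 vs cont=2.7504 → 2.7504 [wait]  ⇒ S*(4)=117.2708
t_3: node(3,0) S=109.8090 payoff=47.0310 vs cont=46.3195 → 47.0310 [stop]  node(3,1) S=125.2397 payoff=31.6003 vs cont=30.9281 → 31.6003 [stop]  node(3,2) S=142.8386 payoff=14.0014 vs cont=16.2665 → 16.2665 [wait]  node(3,3) S=162.9107 payoff=0.0000 vs cont=6.2124 → 6.2124 [wait]  ⇒ S*(3)=125.2397
t_2: node(2,0) S=117.2708 payoff=39.5692 vs cont=38.8577 → 39.5692 [stop]  node(2,1) S=133.7500 payoff=23.0900 vs cont=23.5470 → 23.5470 [wait]  node(2,2) S=152.5449 payoff=4.2951 vs cont=11.0063 → 11.0063 [wait]  ⇒ S*(2)=117.2708
t_1: node(1,0) S=125.2397 payoff=31.6003 vs cont=31.1246 → 31.6003 [stop]  node(1,1) S=142.8386 payoff=14.0014 vs cont=16.9710 → 16.9710 [wait]  ⇒ S*(1)=125.2397
t_0: node(0,0) S=133.7500 payoff=23.0900 vs cont=23.9104 → 23.9104 [wait]  ⇒ S*(0)=-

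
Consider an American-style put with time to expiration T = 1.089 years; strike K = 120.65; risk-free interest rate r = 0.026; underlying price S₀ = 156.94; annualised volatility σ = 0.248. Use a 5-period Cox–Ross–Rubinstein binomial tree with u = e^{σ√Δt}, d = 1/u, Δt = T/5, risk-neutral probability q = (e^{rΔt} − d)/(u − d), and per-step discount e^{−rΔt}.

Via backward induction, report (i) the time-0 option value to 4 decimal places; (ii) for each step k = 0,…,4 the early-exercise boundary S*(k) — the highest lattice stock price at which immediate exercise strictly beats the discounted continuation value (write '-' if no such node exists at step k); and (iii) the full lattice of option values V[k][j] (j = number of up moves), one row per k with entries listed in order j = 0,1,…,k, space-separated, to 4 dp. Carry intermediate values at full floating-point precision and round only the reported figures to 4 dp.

params: Δt=0.21780 u=1.12270 d=0.89071 q=0.49558 e^(-rΔt)=0.99435
t_5 payoffs: 32.6649 9.7481 0.0000 0.0000 0.0000 0.0000
t_4: node(4,0) S=98.7811 payoff=21.8689 vs cont=21.1876 → 21.8689 [stop]  node(4,1) S=124.5099 payoff=0.0000 vs cont=4.8894 → 4.8894 [wait]  node(4,2) S=156.9400 payoff=0.0000 vs cont=0.0000 → 0.0000 [wait]  node(4,3) S=197.8169 payoff=0.0000 vs cont=0.0000 → 0.0000 [wait]  node(4,4) S=249.3408 payoff=0.0000 vs cont=0.0000 → 0.0000 [wait]  ⇒ S*(4)=98.7811
t_3: node(3,0) S=110.9019 payoff=9.7481 vs cont=13.3783 → 13.3783 [wait]  node(3,1) S=139.7876 payoff=0.0000 vs cont=2.4524 → 2.4524 [wait]  node(3,2) S=176.1970 payoff=0.0000 vs cont=0.0000 → 0.0000 [wait]  node(3,3) S=222.0897 payoff=0.0000 vs cont=0.0000 → 0.0000 [wait]  ⇒ S*(3)=-
t_2: node(2,0) S=124.5099 payoff=0.0000 vs cont=7.9187 → 7.9187 [wait]  node(2,1) S=156.9400 payoff=0.0000 vs cont=1.2301 → 1.2301 [wait]  node(2,2) S=197.8169 payoff=0.0000 vs cont=0.0000 → 0.0000 [wait]  ⇒ S*(2)=-
t_1: node(1,0) S=139.7876 payoff=0.0000 vs cont=4.5780 → 4.5780 [wait]  node(1,1) S=176.1970 payoff=0.0000 vs cont=0.6170 → 0.6170 [wait]  ⇒ S*(1)=-
t_0: node(0,0) S=156.9400 payoff=0.0000 vs cont=2.6002 → 2.6002 [wait]  ⇒ S*(0)=-

price = 2.6002
boundary = - - - - 98.7811
tree:
2.6002
4.5780 0.6170
7.9187 1.2301 0.0000
13.3783 2.4524 0.0000 0.0000
21.8689 4.8894 0.0000 0.0000 0.0000
32.6649 9.7481 0.0000 0.0000 0.0000 0.0000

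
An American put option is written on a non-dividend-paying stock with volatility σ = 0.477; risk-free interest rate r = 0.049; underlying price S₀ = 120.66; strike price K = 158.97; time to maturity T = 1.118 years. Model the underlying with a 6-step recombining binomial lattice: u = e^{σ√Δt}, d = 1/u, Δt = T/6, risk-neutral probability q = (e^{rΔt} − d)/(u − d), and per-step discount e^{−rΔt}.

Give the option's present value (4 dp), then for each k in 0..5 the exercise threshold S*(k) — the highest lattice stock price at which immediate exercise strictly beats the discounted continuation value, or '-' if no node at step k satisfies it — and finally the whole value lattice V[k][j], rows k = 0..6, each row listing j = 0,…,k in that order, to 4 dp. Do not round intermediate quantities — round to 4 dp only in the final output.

params: Δt=0.18633 u=1.22863 d=0.81391 q=0.47082 e^(-rΔt)=0.99091
t_6 payoffs: 123.8926 106.0192 79.0385 38.3100 0.0000 0.0000 0.0000
t_5: node(5,0) S=43.0973 payoff=115.8727 vs cont=114.4279 → 115.8727 [stop]  node(5,1) S=65.0572 payoff=93.9128 vs cont=92.4680 → 93.9128 [stop]  node(5,2) S=98.2066 payoff=60.7634 vs cont=59.3186 → 60.7634 [stop]  node(5,3) S=148.2470 payoff=10.7230 vs cont=20.0886 → 20.0886 [wait]  node(5,4) S=223.7853 payoff=0.0000 vs cont=0.0000 → 0.0000 [wait]  node(5,5) S=337.8135 payoff=0.0000 vs cont=0.0000 → 0.0000 [wait]  ⇒ S*(5)=98.2066
t_4: node(4,0) S=52.9508 payoff=106.0192 vs cont=104.5744 → 106.0192 [stop]  node(4,1) S=79.9315 payoff=79.0385 vs cont=77.5937 → 79.0385 [stop]  node(4,2) S=120.6600 payoff=38.3100 vs cont=41.2346 → 41.2346 [wait]  node(4,3) S=182.1415 payoff=0.0000 vs cont=10.5338 → 10.5338 [wait]  node(4,4) S=274.9503 payoff=0.0000 vs cont=0.0000 → 0.0000 [wait]  ⇒ S*(4)=79.9315
t_3: node(3,0) S=65.0572 payoff=93.9128 vs cont=92.4680 → 93.9128 [stop]  node(3,1) S=98.2066 payoff=60.7634 vs cont=60.6830 → 60.7634 [stop]  node(3,2) S=148.2470 payoff=10.7230 vs cont=26.5366 → 26.5366 [wait]  node(3,3) S=223.7853 payoff=0.0000 vs cont=5.5236 → 5.5236 [wait]  ⇒ S*(3)=98.2066
t_2: node(2,0) S=79.9315 payoff=79.0385 vs cont=77.5937 → 79.0385 [stop]  node(2,1) S=120.6600 payoff=38.3100 vs cont=44.2429 → 44.2429 [wait]  node(2,2) S=182.1415 payoff=0.0000 vs cont=16.4920 → 16.4920 [wait]  ⇒ S*(2)=79.9315
t_1: node(1,0) S=98.2066 payoff=60.7634 vs cont=62.0865 → 62.0865 [wait]  node(1,1) S=148.2470 payoff=10.7230 vs cont=30.8938 → 30.8938 [wait]  ⇒ S*(1)=-
t_0: node(0,0) S=120.6600 payoff=38.3100 vs cont=46.9695 → 46.9695 [wait]  ⇒ S*(0)=-

price = 46.9695
boundary = - - 79.9315 98.2066 79.9315 98.2066
tree:
46.9695
62.0865 30.8938
79.0385 44.2429 16.4920
93.9128 60.7634 26.5366 5.5236
106.0192 79.0385 41.2346 10.5338 0.0000
115.8727 93.9128 60.7634 20.0886 0.0000 0.0000
123.8926 106.0192 79.0385 38.3100 0.0000 0.0000 0.0000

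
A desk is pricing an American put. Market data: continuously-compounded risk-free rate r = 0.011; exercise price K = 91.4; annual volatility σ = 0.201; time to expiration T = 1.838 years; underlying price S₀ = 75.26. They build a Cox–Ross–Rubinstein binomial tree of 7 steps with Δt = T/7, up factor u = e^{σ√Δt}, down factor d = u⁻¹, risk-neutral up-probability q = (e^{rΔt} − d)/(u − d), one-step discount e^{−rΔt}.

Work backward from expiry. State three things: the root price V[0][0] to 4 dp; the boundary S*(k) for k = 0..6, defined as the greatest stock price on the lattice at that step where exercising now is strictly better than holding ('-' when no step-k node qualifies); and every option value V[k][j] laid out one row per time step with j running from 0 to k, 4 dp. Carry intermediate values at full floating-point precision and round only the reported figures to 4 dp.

price = 18.5105
boundary = - - 61.2496 55.2551 61.2496 67.8944 75.2600
tree:
18.5105
24.0283 12.8377
30.1504 17.7549 7.7606
36.1449 23.6450 11.6876 3.6913
41.5527 30.1504 16.9676 6.2237 1.0594
46.4312 36.1449 23.5056 10.2164 2.0763 0.0000
50.8322 41.5527 30.1504 16.1400 4.0693 0.0000 0.0000
54.8026 46.4312 36.1449 23.5056 7.9753 0.0000 0.0000 0.0000

params: Δt=0.26257 u=1.10849 d=0.90213 q=0.48829 e^(-rΔt)=0.99712
t_7 payoffs: 54.8026 46.4312 36.1449 23.5056 7.9753 0.0000 0.0000 0.0000
t_6: node(6,0) S=40.5678 payoff=50.8322 vs cont=50.5686 → 50.8322 [stop]  node(6,1) S=49.8473 payoff=41.5527 vs cont=41.2890 → 41.5527 [stop]  node(6,2) S=61.2496 payoff=30.1504 vs cont=29.8868 → 30.1504 [stop]  node(6,3) S=75.2600 payoff=16.1400 vs cont=15.8764 → 16.1400 [stop]  node(6,4) S=92.4752 payoff=0.0000 vs cont=4.0693 → 4.0693 [wait]  node(6,5) S=113.6283 payoff=0.0000 vs cont=0.0000 → 0.0000 [wait]  node(6,6) S=139.6199 payoff=0.0000 vs cont=0.0000 → 0.0000 [wait]  ⇒ S*(6)=75.2600
t_5: node(5,0) S=44.9688 payoff=46.4312 vs cont=46.1676 → 46.4312 [stop]  node(5,1) S=55.2551 payoff=36.1449 vs cont=35.8813 → 36.1449 [stop]  node(5,2) S=67.8944 payoff=23.5056 vs cont=23.2420 → 23.5056 [stop]  node(5,3) S=83.4247 payoff=7.9753 vs cont=10.2164 → 10.2164 [wait]  node(5,4) S=102.5075 payoff=0.0000 vs cont=2.0763 → 2.0763 [wait]  node(5,5) S=125.9554 payoff=0.0000 vs cont=0.0000 → 0.0000 [wait]  ⇒ S*(5)=67.8944
t_4: node(4,0) S=49.8473 payoff=41.5527 vs cont=41.2890 → 41.5527 [stop]  node(4,1) S=61.2496 payoff=30.1504 vs cont=29.8868 → 30.1504 [stop]  node(4,2) S=75.2600 payoff=16.1400 vs cont=16.9676 → 16.9676 [wait]  node(4,3) S=92.4752 payoff=0.0000 vs cont=6.2237 → 6.2237 [wait]  node(4,4) S=113.6283 payoff=0.0000 vs cont=1.0594 → 1.0594 [wait]  ⇒ S*(4)=61.2496
t_3: node(3,0) S=55.2551 payoff=36.1449 vs cont=35.8813 → 36.1449 [stop]  node(3,1) S=67.8944 payoff=23.5056 vs cont=23.6450 → 23.6450 [wait]  node(3,2) S=83.4247 payoff=7.9753 vs cont=11.6876 → 11.6876 [wait]  node(3,3) S=102.5075 payoff=0.0000 vs cont=3.6913 → 3.6913 [wait]  ⇒ S*(3)=55.2551
t_2: node(2,0) S=61.2496 payoff=30.1504 vs cont=29.9546 → 30.1504 [stop]  node(2,1) S=75.2600 payoff=16.1400 vs cont=17.7549 → 17.7549 [wait]  node(2,2) S=92.4752 payoff=0.0000 vs cont=7.7606 → 7.7606 [wait]  ⇒ S*(2)=61.2496
t_1: node(1,0) S=67.8944 payoff=23.5056 vs cont=24.0283 → 24.0283 [wait]  node(1,1) S=83.4247 payoff=7.9753 vs cont=12.8377 → 12.8377 [wait]  ⇒ S*(1)=-
t_0: node(0,0) S=75.2600 payoff=16.1400 vs cont=18.5105 → 18.5105 [wait]  ⇒ S*(0)=-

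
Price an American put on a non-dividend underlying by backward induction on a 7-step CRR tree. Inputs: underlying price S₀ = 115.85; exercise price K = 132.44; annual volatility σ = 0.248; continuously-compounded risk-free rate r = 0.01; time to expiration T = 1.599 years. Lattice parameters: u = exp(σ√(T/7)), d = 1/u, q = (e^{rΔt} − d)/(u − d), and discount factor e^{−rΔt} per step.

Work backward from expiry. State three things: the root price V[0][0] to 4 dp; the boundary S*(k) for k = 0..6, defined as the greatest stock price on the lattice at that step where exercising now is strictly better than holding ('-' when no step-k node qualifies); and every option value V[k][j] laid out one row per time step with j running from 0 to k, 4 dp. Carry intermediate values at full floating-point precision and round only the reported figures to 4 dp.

price = 23.8327
boundary = - - - 81.1831 91.3992 102.9009 115.8500
tree:
23.8327
31.9507 15.1528
41.3040 21.9712 7.8391
51.2569 30.7196 12.5995 2.7199
60.3311 41.0408 19.6858 4.9836 0.2808
68.3910 51.2569 29.5391 9.1064 0.5414 0.0000
75.5501 60.3311 41.0408 16.5900 1.0435 0.0000 0.0000
81.9089 68.3910 51.2569 29.5391 2.0114 0.0000 0.0000 0.0000

params: Δt=0.22843 u=1.12584 d=0.88823 q=0.48003 e^(-rΔt)=0.99772
t_7 payoffs: 81.9089 68.3910 51.2569 29.5391 2.0114 0.0000 0.0000 0.0000
t_6: node(6,0) S=56.8899 payoff=75.5501 vs cont=75.2479 → 75.5501 [stop]  node(6,1) S=72.1089 payoff=60.3311 vs cont=60.0289 → 60.3311 [stop]  node(6,2) S=91.3992 payoff=41.0408 vs cont=40.7386 → 41.0408 [stop]  node(6,3) S=115.8500 payoff=16.5900 vs cont=16.2878 → 16.5900 [stop]  node(6,4) S=146.8418 payoff=0.0000 vs cont=1.0435 → 1.0435 [wait]  node(6,5) S=186.1243 payoff=0.0000 vs cont=0.0000 → 0.0000 [wait]  node(6,6) S=235.9156 payoff=0.0000 vs cont=0.0000 → 0.0000 [wait]  ⇒ S*(6)=115.8500
t_5: node(5,0) S=64.0490 payoff=68.3910 vs cont=68.0888 → 68.3910 [stop]  node(5,1) S=81.1831 payoff=51.2569 vs cont=50.9547 → 51.2569 [stop]  node(5,2) S=102.9009 payoff=29.5391 vs cont=29.2369 → 29.5391 [stop]  node(5,3) S=130.4286 payoff=2.0114 vs cont=9.1064 → 9.1064 [wait]  node(5,4) S=165.3204 payoff=0.0000 vs cont=0.5414 → 0.5414 [wait]  node(5,5) S=209.5462 payoff=0.0000 vs cont=0.0000 → 0.0000 [wait]  ⇒ S*(5)=102.9009
t_4: node(4,0) S=72.1089 payoff=60.3311 vs cont=60.0289 → 60.3311 [stop]  node(4,1) S=91.3992 payoff=41.0408 vs cont=40.7386 → 41.0408 [stop]  node(4,2) S=115.8500 payoff=16.5900 vs cont=19.6858 → 19.6858 [wait]  node(4,3) S=146.8418 payoff=0.0000 vs cont=4.9836 → 4.9836 [wait]  node(4,4) S=186.1243 payoff=0.0000 vs cont=0.2808 → 0.2808 [wait]  ⇒ S*(4)=91.3992
t_3: node(3,0) S=81.1831 payoff=51.2569 vs cont=50.9547 → 51.2569 [stop]  node(3,1) S=102.9009 payoff=29.5391 vs cont=30.7196 → 30.7196 [wait]  node(3,2) S=130.4286 payoff=2.0114 vs cont=12.5995 → 12.5995 [wait]  node(3,3) S=165.3204 payoff=0.0000 vs cont=2.7199 → 2.7199 [wait]  ⇒ S*(3)=81.1831
t_2: node(2,0) S=91.3992 payoff=41.0408 vs cont=41.3040 → 41.3040 [wait]  node(2,1) S=115.8500 payoff=16.5900 vs cont=21.9712 → 21.9712 [wait]  node(2,2) S=146.8418 payoff=0.0000 vs cont=7.8391 → 7.8391 [wait]  ⇒ S*(2)=-
t_1: node(1,0) S=102.9009 payoff=29.5391 vs cont=31.9507 → 31.9507 [wait]  node(1,1) S=130.4286 payoff=2.0114 vs cont=15.1528 → 15.1528 [wait]  ⇒ S*(1)=-
t_0: node(0,0) S=115.8500 payoff=16.5900 vs cont=23.8327 → 23.8327 [wait]  ⇒ S*(0)=-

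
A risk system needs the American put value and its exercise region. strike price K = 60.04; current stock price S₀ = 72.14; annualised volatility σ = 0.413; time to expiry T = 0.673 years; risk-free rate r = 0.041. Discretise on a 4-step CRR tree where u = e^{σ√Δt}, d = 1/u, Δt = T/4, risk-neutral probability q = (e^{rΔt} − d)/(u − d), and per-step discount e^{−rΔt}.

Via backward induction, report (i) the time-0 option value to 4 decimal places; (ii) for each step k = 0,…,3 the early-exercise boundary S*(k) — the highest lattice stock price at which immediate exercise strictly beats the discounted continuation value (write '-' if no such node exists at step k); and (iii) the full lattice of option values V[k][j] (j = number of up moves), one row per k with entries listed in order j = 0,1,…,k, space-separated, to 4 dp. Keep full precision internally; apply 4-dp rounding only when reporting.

price = 4.0298
boundary = - - - 43.3971
tree:
4.0298
6.6735 1.2020
10.7508 2.3191 0.0000
16.6429 4.4741 0.0000 0.0000
23.4056 8.6318 0.0000 0.0000 0.0000

params: Δt=0.16825 u=1.18460 d=0.84417 q=0.47808 e^(-rΔt)=0.99313
t_4 payoffs: 23.4056 8.6318 0.0000 0.0000 0.0000
t_3: node(3,0) S=43.3971 payoff=16.6429 vs cont=16.2302 → 16.6429 [stop]  node(3,1) S=60.8982 payoff=0.0000 vs cont=4.4741 → 4.4741 [wait]  node(3,2) S=85.4571 payoff=0.0000 vs cont=0.0000 → 0.0000 [wait]  node(3,3) S=119.9201 payoff=0.0000 vs cont=0.0000 → 0.0000 [wait]  ⇒ S*(3)=43.3971
t_2: node(2,0) S=51.4082 payoff=8.6318 vs cont=10.7508 → 10.7508 [wait]  node(2,1) S=72.1400 payoff=0.0000 vs cont=2.3191 → 2.3191 [wait]  node(2,2) S=101.2325 payoff=0.0000 vs cont=0.0000 → 0.0000 [wait]  ⇒ S*(2)=-
t_1: node(1,0) S=60.8982 payoff=0.0000 vs cont=6.6735 → 6.6735 [wait]  node(1,1) S=85.4571 payoff=0.0000 vs cont=1.2020 → 1.2020 [wait]  ⇒ S*(1)=-
t_0: node(0,0) S=72.1400 payoff=0.0000 vs cont=4.0298 → 4.0298 [wait]  ⇒ S*(0)=-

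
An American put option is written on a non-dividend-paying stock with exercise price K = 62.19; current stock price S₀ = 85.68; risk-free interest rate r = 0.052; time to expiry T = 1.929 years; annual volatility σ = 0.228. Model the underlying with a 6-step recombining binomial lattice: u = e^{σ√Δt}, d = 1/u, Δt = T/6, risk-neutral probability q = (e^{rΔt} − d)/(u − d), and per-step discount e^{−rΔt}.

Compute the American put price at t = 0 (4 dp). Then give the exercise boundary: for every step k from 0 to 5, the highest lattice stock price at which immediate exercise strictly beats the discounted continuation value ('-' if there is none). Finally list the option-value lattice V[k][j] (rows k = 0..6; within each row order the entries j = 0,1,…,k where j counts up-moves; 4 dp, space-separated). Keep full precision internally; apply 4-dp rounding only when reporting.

price = 0.9718
boundary = - - - - 51.0858 44.8906
tree:
0.9718
1.8555 0.2275
3.4735 0.4951 0.0000
6.3308 1.0774 0.0000 0.0000
11.1042 2.3446 0.0000 0.0000 0.0000
17.2994 5.1025 0.0000 0.0000 0.0000 0.0000
22.7433 11.1042 0.0000 0.0000 0.0000 0.0000 0.0000

Δt=0.32150, u=1.13801, d=0.87873, q=0.53275, disc=e^(-rΔt)=0.98342
k=6 terminal: V=max(K-S,0) → 22.7433 11.1042 0.0000 0.0000 0.0000 0.0000 0.0000
k=5: j=0 S=44.8906 intr=17.2994 cont=16.2684 V=17.2994[EX]; j=1 S=58.1360 intr=4.0540 cont=5.1025 V=5.1025[hold]; j=2 S=75.2895 intr=0.0000 cont=0.0000 V=0.0000[hold]; j=3 S=97.5044 intr=0.0000 cont=0.0000 V=0.0000[hold]; j=4 S=126.2740 intr=0.0000 cont=0.0000 V=0.0000[hold]; j=5 S=163.5323 intr=0.0000 cont=0.0000 V=0.0000[hold]  S*(5)=44.8906
k=4: j=0 S=51.0858 intr=11.1042 cont=10.6224 V=11.1042[EX]; j=1 S=66.1591 intr=0.0000 cont=2.3446 V=2.3446[hold]; j=2 S=85.6800 intr=0.0000 cont=0.0000 V=0.0000[hold]; j=3 S=110.9607 intr=0.0000 cont=0.0000 V=0.0000[hold]; j=4 S=143.7006 intr=0.0000 cont=0.0000 V=0.0000[hold]  S*(4)=51.0858
k=3: j=0 S=58.1360 intr=4.0540 cont=6.3308 V=6.3308[hold]; j=1 S=75.2895 intr=0.0000 cont=1.0774 V=1.0774[hold]; j=2 S=97.5044 intr=0.0000 cont=0.0000 V=0.0000[hold]; j=3 S=126.2740 intr=0.0000 cont=0.0000 V=0.0000[hold]  S*(3)=-
k=2: j=0 S=66.1591 intr=0.0000 cont=3.4735 V=3.4735[hold]; j=1 S=85.6800 intr=0.0000 cont=0.4951 V=0.4951[hold]; j=2 S=110.9607 intr=0.0000 cont=0.0000 V=0.0000[hold]  S*(2)=-
k=1: j=0 S=75.2895 intr=0.0000 cont=1.8555 V=1.8555[hold]; j=1 S=97.5044 intr=0.0000 cont=0.2275 V=0.2275[hold]  S*(1)=-
k=0: j=0 S=85.6800 intr=0.0000 cont=0.9718 V=0.9718[hold]  S*(0)=-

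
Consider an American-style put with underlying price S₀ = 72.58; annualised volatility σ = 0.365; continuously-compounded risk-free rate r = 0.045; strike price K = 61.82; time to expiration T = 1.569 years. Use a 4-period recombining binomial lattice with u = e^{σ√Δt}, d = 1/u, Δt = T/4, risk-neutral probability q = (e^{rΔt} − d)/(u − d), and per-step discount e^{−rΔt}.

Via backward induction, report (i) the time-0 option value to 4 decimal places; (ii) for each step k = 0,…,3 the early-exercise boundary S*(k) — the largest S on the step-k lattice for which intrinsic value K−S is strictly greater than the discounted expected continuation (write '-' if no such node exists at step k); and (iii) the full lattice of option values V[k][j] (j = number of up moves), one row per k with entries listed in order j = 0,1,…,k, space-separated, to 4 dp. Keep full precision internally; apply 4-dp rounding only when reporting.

Δt=0.39225, u=1.25684, d=0.79565, q=0.48171, disc=e^(-rΔt)=0.98250
k=4 terminal: V=max(K-S,0) → 32.7329 15.8729 0.0000 0.0000 0.0000
k=3: j=0 S=36.5577 intr=25.2623 cont=24.1807 V=25.2623[EX]; j=1 S=57.7481 intr=4.0719 cont=8.0828 V=8.0828[hold]; j=2 S=91.2213 intr=0.0000 cont=0.0000 V=0.0000[hold]; j=3 S=144.0970 intr=0.0000 cont=0.0000 V=0.0000[hold]  S*(3)=36.5577
k=2: j=0 S=45.9471 intr=15.8729 cont=16.6895 V=16.6895[hold]; j=1 S=72.5800 intr=0.0000 cont=4.1159 V=4.1159[hold]; j=2 S=114.6504 intr=0.0000 cont=0.0000 V=0.0000[hold]  S*(2)=-
k=1: j=0 S=57.7481 intr=4.0719 cont=10.4467 V=10.4467[hold]; j=1 S=91.2213 intr=0.0000 cont=2.0959 V=2.0959[hold]  S*(1)=-
k=0: j=0 S=72.5800 intr=0.0000 cont=6.3116 V=6.3116[hold]  S*(0)=-

price = 6.3116
boundary = - - - 36.5577
tree:
6.3116
10.4467 2.0959
16.6895 4.1159 0.0000
25.2623 8.0828 0.0000 0.0000
32.7329 15.8729 0.0000 0.0000 0.0000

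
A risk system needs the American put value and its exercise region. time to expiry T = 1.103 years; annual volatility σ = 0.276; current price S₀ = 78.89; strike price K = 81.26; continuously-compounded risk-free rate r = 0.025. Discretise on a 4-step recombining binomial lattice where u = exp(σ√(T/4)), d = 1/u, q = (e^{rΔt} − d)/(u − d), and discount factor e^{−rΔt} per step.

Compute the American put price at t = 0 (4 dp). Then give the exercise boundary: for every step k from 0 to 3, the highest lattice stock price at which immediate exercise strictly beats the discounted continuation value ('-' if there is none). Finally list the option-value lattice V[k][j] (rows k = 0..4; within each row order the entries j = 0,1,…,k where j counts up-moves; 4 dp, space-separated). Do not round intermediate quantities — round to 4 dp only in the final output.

price = 9.4498
boundary = - - 59.0384 68.2462
tree:
9.4498
14.7976 3.9643
22.2216 7.2063 0.6137
30.1870 13.0138 1.2060 0.0000
37.0778 22.2216 2.3700 0.0000 0.0000

params: Δt=0.27575 u=1.15596 d=0.86508 q=0.48761 e^(-rΔt)=0.99313
t_4 payoffs: 37.0778 22.2216 2.3700 0.0000 0.0000
t_3: node(3,0) S=51.0730 payoff=30.1870 vs cont=29.6287 → 30.1870 [stop]  node(3,1) S=68.2462 payoff=13.0138 vs cont=12.4555 → 13.0138 [stop]  node(3,2) S=91.1938 payoff=0.0000 vs cont=1.2060 → 1.2060 [wait]  node(3,3) S=121.8576 payoff=0.0000 vs cont=0.0000 → 0.0000 [wait]  ⇒ S*(3)=68.2462
t_2: node(2,0) S=59.0384 payoff=22.2216 vs cont=21.6633 → 22.2216 [stop]  node(2,1) S=78.8900 payoff=2.3700 vs cont=7.2063 → 7.2063 [wait]  node(2,2) S=105.4166 payoff=0.0000 vs cont=0.6137 → 0.6137 [wait]  ⇒ S*(2)=59.0384
t_1: node(1,0) S=68.2462 payoff=13.0138 vs cont=14.7976 → 14.7976 [wait]  node(1,1) S=91.1938 payoff=0.0000 vs cont=3.9643 → 3.9643 [wait]  ⇒ S*(1)=-
t_0: node(0,0) S=78.8900 payoff=2.3700 vs cont=9.4498 → 9.4498 [wait]  ⇒ S*(0)=-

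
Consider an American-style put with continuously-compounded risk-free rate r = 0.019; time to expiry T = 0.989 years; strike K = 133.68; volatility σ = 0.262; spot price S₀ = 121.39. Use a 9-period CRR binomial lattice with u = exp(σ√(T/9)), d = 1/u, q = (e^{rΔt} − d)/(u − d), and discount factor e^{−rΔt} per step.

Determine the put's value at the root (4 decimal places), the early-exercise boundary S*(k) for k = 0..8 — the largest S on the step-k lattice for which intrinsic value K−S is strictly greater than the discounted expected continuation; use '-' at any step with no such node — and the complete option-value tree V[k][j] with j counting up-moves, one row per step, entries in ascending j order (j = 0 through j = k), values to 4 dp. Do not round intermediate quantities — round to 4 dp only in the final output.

price = 18.8556
boundary = - - - 93.5460 85.7642 93.5460 102.0339 111.2919 121.3900
tree:
18.8556
25.0318 12.5160
32.2234 17.6628 7.2193
40.1340 24.1378 11.0074 3.3124
47.9158 31.7841 16.2924 5.5605 0.9896
55.0502 40.1340 23.2399 9.1399 1.8635 0.0854
61.5912 47.9158 31.6461 14.6009 3.5023 0.1679 0.0000
67.5881 55.0502 40.1340 22.3881 6.5684 0.3300 0.0000 0.0000
73.0860 61.5912 47.9158 31.6461 12.2900 0.6488 0.0000 0.0000 0.0000
78.1267 67.5881 55.0502 40.1340 22.3881 1.2757 0.0000 0.0000 0.0000 0.0000

params: Δt=0.10989 u=1.09073 d=0.91681 q=0.49032 e^(-rΔt)=0.99791
t_9 payoffs: 78.1267 67.5881 55.0502 40.1340 22.3881 1.2757 0.0000 0.0000 0.0000 0.0000
t_8: node(8,0) S=60.5940 payoff=73.0860 vs cont=72.8072 → 73.0860 [stop]  node(8,1) S=72.0888 payoff=61.5912 vs cont=61.3124 → 61.5912 [stop]  node(8,2) S=85.7642 payoff=47.9158 vs cont=47.6370 → 47.9158 [stop]  node(8,3) S=102.0339 payoff=31.6461 vs cont=31.3673 → 31.6461 [stop]  node(8,4) S=121.3900 payoff=12.2900 vs cont=12.0112 → 12.2900 [stop]  node(8,5) S=144.4180 payoff=0.0000 vs cont=0.6488 → 0.6488 [wait]  node(8,6) S=171.8145 payoff=0.0000 vs cont=0.0000 → 0.0000 [wait]  node(8,7) S=204.4081 payoff=0.0000 vs cont=0.0000 → 0.0000 [wait]  node(8,8) S=243.1849 payoff=0.0000 vs cont=0.0000 → 0.0000 [wait]  ⇒ S*(8)=121.3900
t_7: node(7,0) S=66.0919 payoff=67.5881 vs cont=67.3092 → 67.5881 [stop]  node(7,1) S=78.6298 payoff=55.0502 vs cont=54.7714 → 55.0502 [stop]  node(7,2) S=93.5460 payoff=40.1340 vs cont=39.8552 → 40.1340 [stop]  node(7,3) S=111.2919 payoff=22.3881 vs cont=22.1092 → 22.3881 [stop]  node(7,4) S=132.4043 payoff=1.2757 vs cont=6.5684 → 6.5684 [wait]  node(7,5) S=157.5217 payoff=0.0000 vs cont=0.3300 → 0.3300 [wait]  node(7,6) S=187.4040 payoff=0.0000 vs cont=0.0000 → 0.0000 [wait]  node(7,7) S=222.9551 payoff=0.0000 vs cont=0.0000 → 0.0000 [wait]  ⇒ S*(7)=111.2919
t_6: node(6,0) S=72.0888 payoff=61.5912 vs cont=61.3124 → 61.5912 [stop]  node(6,1) S=85.7642 payoff=47.9158 vs cont=47.6370 → 47.9158 [stop]  node(6,2) S=102.0339 payoff=31.6461 vs cont=31.3673 → 31.6461 [stop]  node(6,3) S=121.3900 payoff=12.2900 vs cont=14.6009 → 14.6009 [wait]  node(6,4) S=144.4180 payoff=0.0000 vs cont=3.5023 → 3.5023 [wait]  node(6,5) S=171.8145 payoff=0.0000 vs cont=0.1679 → 0.1679 [wait]  node(6,6) S=204.4081 payoff=0.0000 vs cont=0.0000 → 0.0000 [wait]  ⇒ S*(6)=102.0339
t_5: node(5,0) S=78.6298 payoff=55.0502 vs cont=54.7714 → 55.0502 [stop]  node(5,1) S=93.5460 payoff=40.1340 vs cont=39.8552 → 40.1340 [stop]  node(5,2) S=111.2919 payoff=22.3881 vs cont=23.2399 → 23.2399 [wait]  node(5,3) S=132.4043 payoff=1.2757 vs cont=9.1399 → 9.1399 [wait]  node(5,4) S=157.5217 payoff=0.0000 vs cont=1.8635 → 1.8635 [wait]  node(5,5) S=187.4040 payoff=0.0000 vs cont=0.0854 → 0.0854 [wait]  ⇒ S*(5)=93.5460
t_4: node(4,0) S=85.7642 payoff=47.9158 vs cont=47.6370 → 47.9158 [stop]  node(4,1) S=102.0339 payoff=31.6461 vs cont=31.7841 → 31.7841 [wait]  node(4,2) S=121.3900 payoff=12.2900 vs cont=16.2924 → 16.2924 [wait]  node(4,3) S=144.4180 payoff=0.0000 vs cont=5.5605 → 5.5605 [wait]  node(4,4) S=171.8145 payoff=0.0000 vs cont=0.9896 → 0.9896 [wait]  ⇒ S*(4)=85.7642
t_3: node(3,0) S=93.5460 payoff=40.1340 vs cont=39.9227 → 40.1340 [stop]  node(3,1) S=111.2919 payoff=22.3881 vs cont=24.1378 → 24.1378 [wait]  node(3,2) S=132.4043 payoff=1.2757 vs cont=11.0074 → 11.0074 [wait]  node(3,3) S=157.5217 payoff=0.0000 vs cont=3.3124 → 3.3124 [wait]  ⇒ S*(3)=93.5460
t_2: node(2,0) S=102.0339 payoff=31.6461 vs cont=32.2234 → 32.2234 [wait]  node(2,1) S=121.3900 payoff=12.2900 vs cont=17.6628 → 17.6628 [wait]  node(2,2) S=144.4180 payoff=0.0000 vs cont=7.2193 → 7.2193 [wait]  ⇒ S*(2)=-
t_1: node(1,0) S=111.2919 payoff=22.3881 vs cont=25.0318 → 25.0318 [wait]  node(1,1) S=132.4043 payoff=1.2757 vs cont=12.5160 → 12.5160 [wait]  ⇒ S*(1)=-
t_0: node(0,0) S=121.3900 payoff=12.2900 vs cont=18.8556 → 18.8556 [wait]  ⇒ S*(0)=-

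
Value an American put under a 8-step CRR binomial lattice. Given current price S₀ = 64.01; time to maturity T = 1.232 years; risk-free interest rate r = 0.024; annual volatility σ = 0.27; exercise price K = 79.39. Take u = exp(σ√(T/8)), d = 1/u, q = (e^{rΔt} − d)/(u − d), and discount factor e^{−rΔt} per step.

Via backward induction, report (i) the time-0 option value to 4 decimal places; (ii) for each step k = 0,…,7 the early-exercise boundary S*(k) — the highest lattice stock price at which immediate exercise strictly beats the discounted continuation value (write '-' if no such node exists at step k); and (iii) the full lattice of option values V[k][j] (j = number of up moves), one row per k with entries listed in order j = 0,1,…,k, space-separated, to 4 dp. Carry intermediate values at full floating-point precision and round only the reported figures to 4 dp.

Δt=0.15400, u=1.11177, d=0.89946, q=0.49098, disc=e^(-rΔt)=0.99631
k=8 terminal: V=max(K-S,0) → 51.9667 45.4937 37.4929 27.6036 15.3800 0.2712 0.0000 0.0000 0.0000
k=7: j=0 S=30.4885 intr=48.9015 cont=48.6086 V=48.9015[EX]; j=1 S=37.6850 intr=41.7050 cont=41.4122 V=41.7050[EX]; j=2 S=46.5801 intr=32.8099 cont=32.5171 V=32.8099[EX]; j=3 S=57.5747 intr=21.8153 cont=21.5224 V=21.8153[EX]; j=4 S=71.1646 intr=8.2254 cont=7.9326 V=8.2254[EX]; j=5 S=87.9621 intr=0.0000 cont=0.1375 V=0.1375[hold]; j=6 S=108.7245 intr=0.0000 cont=0.0000 V=0.0000[hold]; j=7 S=134.3877 intr=0.0000 cont=0.0000 V=0.0000[hold]  S*(7)=71.1646
k=6: j=0 S=33.8963 intr=45.4937 cont=45.2008 V=45.4937[EX]; j=1 S=41.8971 intr=37.4929 cont=37.2000 V=37.4929[EX]; j=2 S=51.7864 intr=27.6036 cont=27.3107 V=27.6036[EX]; j=3 S=64.0100 intr=15.3800 cont=15.0871 V=15.3800[EX]; j=4 S=79.1188 intr=0.2712 cont=4.2388 V=4.2388[hold]; j=5 S=97.7939 intr=0.0000 cont=0.0697 V=0.0697[hold]; j=6 S=120.8770 intr=0.0000 cont=0.0000 V=0.0000[hold]  S*(6)=64.0100
k=5: j=0 S=37.6850 intr=41.7050 cont=41.4122 V=41.7050[EX]; j=1 S=46.5801 intr=32.8099 cont=32.5171 V=32.8099[EX]; j=2 S=57.5747 intr=21.8153 cont=21.5224 V=21.8153[EX]; j=3 S=71.1646 intr=8.2254 cont=9.8734 V=9.8734[hold]; j=4 S=87.9621 intr=0.0000 cont=2.1838 V=2.1838[hold]; j=5 S=108.7245 intr=0.0000 cont=0.0354 V=0.0354[hold]  S*(5)=57.5747
k=4: j=0 S=41.8971 intr=37.4929 cont=37.2000 V=37.4929[EX]; j=1 S=51.7864 intr=27.6036 cont=27.3107 V=27.6036[EX]; j=2 S=64.0100 intr=15.3800 cont=15.8932 V=15.8932[hold]; j=3 S=79.1188 intr=0.2712 cont=6.0755 V=6.0755[hold]; j=4 S=97.7939 intr=0.0000 cont=1.1248 V=1.1248[hold]  S*(4)=51.7864
k=3: j=0 S=46.5801 intr=32.8099 cont=32.5171 V=32.8099[EX]; j=1 S=57.5747 intr=21.8153 cont=21.7734 V=21.8153[EX]; j=2 S=71.1646 intr=8.2254 cont=11.0321 V=11.0321[hold]; j=3 S=87.9621 intr=0.0000 cont=3.6314 V=3.6314[hold]  S*(3)=57.5747
k=2: j=0 S=51.7864 intr=27.6036 cont=27.3107 V=27.6036[EX]; j=1 S=64.0100 intr=15.3800 cont=16.4600 V=16.4600[hold]; j=2 S=79.1188 intr=0.2712 cont=7.3712 V=7.3712[hold]  S*(2)=51.7864
k=1: j=0 S=57.5747 intr=21.8153 cont=22.0507 V=22.0507[hold]; j=1 S=71.1646 intr=8.2254 cont=11.9534 V=11.9534[hold]  S*(1)=-
k=0: j=0 S=64.0100 intr=15.3800 cont=17.0301 V=17.0301[hold]  S*(0)=-

price = 17.0301
boundary = - - 51.7864 57.5747 51.7864 57.5747 64.0100 71.1646
tree:
17.0301
22.0507 11.9534
27.6036 16.4600 7.3712
32.8099 21.8153 11.0321 3.6314
37.4929 27.6036 15.8932 6.0755 1.1248
41.7050 32.8099 21.8153 9.8734 2.1838 0.0354
45.4937 37.4929 27.6036 15.3800 4.2388 0.0697 0.0000
48.9015 41.7050 32.8099 21.8153 8.2254 0.1375 0.0000 0.0000
51.9667 45.4937 37.4929 27.6036 15.3800 0.2712 0.0000 0.0000 0.0000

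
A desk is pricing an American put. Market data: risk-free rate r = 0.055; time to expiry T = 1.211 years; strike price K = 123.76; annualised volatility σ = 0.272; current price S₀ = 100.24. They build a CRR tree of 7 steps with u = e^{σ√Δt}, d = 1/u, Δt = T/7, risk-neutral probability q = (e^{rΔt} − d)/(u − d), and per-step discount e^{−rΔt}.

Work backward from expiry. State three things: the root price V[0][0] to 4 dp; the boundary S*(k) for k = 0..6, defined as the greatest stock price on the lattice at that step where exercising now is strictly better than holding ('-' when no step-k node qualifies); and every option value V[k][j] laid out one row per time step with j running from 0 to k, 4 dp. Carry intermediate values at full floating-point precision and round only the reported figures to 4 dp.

price = 25.0174
boundary = - 89.5175 79.9419 89.5175 79.9419 89.5175 100.2400
tree:
25.0174
34.2425 16.7570
43.8181 24.4104 9.8296
52.3694 34.2425 15.5646 4.5879
60.0060 43.8181 23.6885 8.1700 1.2851
66.8256 52.3694 34.2425 14.1464 2.6691 0.0000
72.9158 60.0060 43.8181 23.5200 5.5434 0.0000 0.0000
78.3546 66.8256 52.3694 34.2425 11.5131 0.0000 0.0000 0.0000

Δt=0.17300, u=1.11978, d=0.89303, q=0.51391, disc=e^(-rΔt)=0.99053
k=7 terminal: V=max(K-S,0) → 78.3546 66.8256 52.3694 34.2425 11.5131 0.0000 0.0000 0.0000
k=6: j=0 S=50.8442 intr=72.9158 cont=71.7439 V=72.9158[EX]; j=1 S=63.7540 intr=60.0060 cont=58.8340 V=60.0060[EX]; j=2 S=79.9419 intr=43.8181 cont=42.6461 V=43.8181[EX]; j=3 S=100.2400 intr=23.5200 cont=22.3480 V=23.5200[EX]; j=4 S=125.6920 intr=0.0000 cont=5.5434 V=5.5434[hold]; j=5 S=157.6066 intr=0.0000 cont=0.0000 V=0.0000[hold]; j=6 S=197.6246 intr=0.0000 cont=0.0000 V=0.0000[hold]  S*(6)=100.2400
k=5: j=0 S=56.9344 intr=66.8256 cont=65.6537 V=66.8256[EX]; j=1 S=71.3906 intr=52.3694 cont=51.1974 V=52.3694[EX]; j=2 S=89.5175 intr=34.2425 cont=33.0706 V=34.2425[EX]; j=3 S=112.2469 intr=11.5131 cont=14.1464 V=14.1464[hold]; j=4 S=140.7476 intr=0.0000 cont=2.6691 V=2.6691[hold]; j=5 S=176.4850 intr=0.0000 cont=0.0000 V=0.0000[hold]  S*(5)=89.5175
k=4: j=0 S=63.7540 intr=60.0060 cont=58.8340 V=60.0060[EX]; j=1 S=79.9419 intr=43.8181 cont=42.6461 V=43.8181[EX]; j=2 S=100.2400 intr=23.5200 cont=23.6885 V=23.6885[hold]; j=3 S=125.6920 intr=0.0000 cont=8.1700 V=8.1700[hold]; j=4 S=157.6066 intr=0.0000 cont=1.2851 V=1.2851[hold]  S*(4)=79.9419
k=3: j=0 S=71.3906 intr=52.3694 cont=51.1974 V=52.3694[EX]; j=1 S=89.5175 intr=34.2425 cont=33.1563 V=34.2425[EX]; j=2 S=112.2469 intr=11.5131 cont=15.5646 V=15.5646[hold]; j=3 S=140.7476 intr=0.0000 cont=4.5879 V=4.5879[hold]  S*(3)=89.5175
k=2: j=0 S=79.9419 intr=43.8181 cont=42.6461 V=43.8181[EX]; j=1 S=100.2400 intr=23.5200 cont=24.4104 V=24.4104[hold]; j=2 S=125.6920 intr=0.0000 cont=9.8296 V=9.8296[hold]  S*(2)=79.9419
k=1: j=0 S=89.5175 intr=34.2425 cont=33.5238 V=34.2425[EX]; j=1 S=112.2469 intr=11.5131 cont=16.7570 V=16.7570[hold]  S*(1)=89.5175
k=0: j=0 S=100.2400 intr=23.5200 cont=25.0174 V=25.0174[hold]  S*(0)=-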